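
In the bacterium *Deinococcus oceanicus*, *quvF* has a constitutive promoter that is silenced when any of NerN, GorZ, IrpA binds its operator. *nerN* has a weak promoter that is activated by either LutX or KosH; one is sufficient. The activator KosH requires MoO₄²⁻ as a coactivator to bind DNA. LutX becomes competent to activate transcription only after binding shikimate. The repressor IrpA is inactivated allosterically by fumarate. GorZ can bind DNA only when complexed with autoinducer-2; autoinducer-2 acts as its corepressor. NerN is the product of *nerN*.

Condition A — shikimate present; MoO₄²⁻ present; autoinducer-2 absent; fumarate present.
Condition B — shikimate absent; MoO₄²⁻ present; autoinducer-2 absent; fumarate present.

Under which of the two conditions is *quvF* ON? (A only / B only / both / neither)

neither

Condition A:
Shikimate is present, so LutX is active.
MoO₄²⁻ is present, so KosH is active.
Activator LutX is present, so *nerN* is transcribed.
So NerN is produced and active.
Autoinducer-2 is absent, so GorZ is inactive.
Fumarate is present, so IrpA is inactive.
With repressor NerN bound, *quvF* is not transcribed.
→ *quvF* is OFF in A.
Condition B:
Shikimate is absent, so LutX is inactive.
MoO₄²⁻ is present, so KosH is active.
Activator KosH is present, so *nerN* is transcribed.
So NerN is produced and active.
Autoinducer-2 is absent, so GorZ is inactive.
Fumarate is present, so IrpA is inactive.
With repressor NerN bound, *quvF* is not transcribed.
→ *quvF* is OFF in B.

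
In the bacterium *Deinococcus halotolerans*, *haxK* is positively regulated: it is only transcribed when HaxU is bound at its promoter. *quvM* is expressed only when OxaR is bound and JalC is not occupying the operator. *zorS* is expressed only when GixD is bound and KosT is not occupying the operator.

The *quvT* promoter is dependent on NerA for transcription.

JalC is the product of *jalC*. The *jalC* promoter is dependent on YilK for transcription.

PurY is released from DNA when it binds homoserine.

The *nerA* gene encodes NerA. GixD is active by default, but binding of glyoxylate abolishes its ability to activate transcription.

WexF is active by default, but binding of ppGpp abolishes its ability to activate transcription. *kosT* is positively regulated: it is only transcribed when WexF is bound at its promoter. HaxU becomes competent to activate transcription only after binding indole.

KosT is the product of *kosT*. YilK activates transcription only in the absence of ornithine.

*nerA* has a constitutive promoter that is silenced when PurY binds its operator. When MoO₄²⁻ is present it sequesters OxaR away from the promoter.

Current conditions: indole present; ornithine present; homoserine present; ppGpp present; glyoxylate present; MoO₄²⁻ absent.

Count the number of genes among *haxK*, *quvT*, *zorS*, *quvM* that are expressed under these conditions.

Indole is present, so HaxU is active.
No repressor is bound and HaxU is active, so *haxK* is transcribed.
→ *haxK* is ON.
Homoserine is present, so PurY is inactive.
With no repressor bound, *nerA* is transcribed.
So NerA is produced and active.
No repressor is bound and NerA is active, so *quvT* is transcribed.
→ *quvT* is ON.
ppGpp is present, so WexF is inactive.
Required activator WexF is absent, so *kosT* is not transcribed.
So KosT is not produced.
Glyoxylate is present, so GixD is inactive.
Required activator GixD is absent, so *zorS* is not transcribed.
→ *zorS* is OFF.
MoO₄²⁻ is absent, so OxaR is active.
Ornithine is present, so YilK is inactive.
Required activator YilK is absent, so *jalC* is not transcribed.
So JalC is not produced.
No repressor is bound and OxaR is active, so *quvM* is transcribed.
→ *quvM* is ON.
3 of the 4 genes are transcribed.

3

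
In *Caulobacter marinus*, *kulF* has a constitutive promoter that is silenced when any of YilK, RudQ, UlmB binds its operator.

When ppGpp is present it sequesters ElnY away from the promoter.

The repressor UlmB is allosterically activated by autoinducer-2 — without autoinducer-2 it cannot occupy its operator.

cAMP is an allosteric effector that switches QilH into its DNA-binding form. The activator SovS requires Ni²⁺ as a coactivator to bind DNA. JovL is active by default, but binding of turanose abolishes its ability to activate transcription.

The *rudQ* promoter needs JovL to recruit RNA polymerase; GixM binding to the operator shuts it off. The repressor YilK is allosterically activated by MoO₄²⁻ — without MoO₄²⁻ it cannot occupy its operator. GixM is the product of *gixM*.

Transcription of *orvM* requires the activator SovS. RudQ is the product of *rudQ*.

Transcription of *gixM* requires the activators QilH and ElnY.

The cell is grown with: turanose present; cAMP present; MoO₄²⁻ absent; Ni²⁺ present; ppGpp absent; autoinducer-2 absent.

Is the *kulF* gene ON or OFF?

ON

MoO₄²⁻ is absent, so YilK is inactive.
cAMP is present, so QilH is active.
ppGpp is absent, so ElnY is active.
No repressor is bound and QilH and ElnY are active, so *gixM* is transcribed.
So GixM is produced and active.
Turanose is present, so JovL is inactive.
With repressor GixM bound, *rudQ* is not transcribed.
So RudQ is not produced.
Autoinducer-2 is absent, so UlmB is inactive.
With no repressor bound, *kulF* is transcribed.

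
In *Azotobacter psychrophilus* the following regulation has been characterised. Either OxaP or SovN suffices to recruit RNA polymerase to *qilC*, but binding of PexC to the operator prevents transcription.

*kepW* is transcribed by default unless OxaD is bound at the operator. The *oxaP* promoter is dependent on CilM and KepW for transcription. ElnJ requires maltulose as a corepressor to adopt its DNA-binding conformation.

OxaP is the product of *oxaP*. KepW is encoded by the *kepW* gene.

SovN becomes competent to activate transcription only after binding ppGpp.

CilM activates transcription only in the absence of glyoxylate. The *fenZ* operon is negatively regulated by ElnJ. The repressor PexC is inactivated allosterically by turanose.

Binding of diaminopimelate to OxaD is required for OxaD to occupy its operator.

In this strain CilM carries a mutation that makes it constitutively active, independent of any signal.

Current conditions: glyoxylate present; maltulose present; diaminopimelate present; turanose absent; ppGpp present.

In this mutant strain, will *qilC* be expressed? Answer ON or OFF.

OFF

CilM is constitutively active in this strain.
Diaminopimelate is present, so OxaD is active.
With repressor OxaD bound, *kepW* is not transcribed.
So KepW is not produced.
Required activator KepW is absent, so *oxaP* is not transcribed.
So OxaP is not produced.
Turanose is absent, so PexC is active.
ppGpp is present, so SovN is active.
With repressor PexC bound, *qilC* is not transcribed.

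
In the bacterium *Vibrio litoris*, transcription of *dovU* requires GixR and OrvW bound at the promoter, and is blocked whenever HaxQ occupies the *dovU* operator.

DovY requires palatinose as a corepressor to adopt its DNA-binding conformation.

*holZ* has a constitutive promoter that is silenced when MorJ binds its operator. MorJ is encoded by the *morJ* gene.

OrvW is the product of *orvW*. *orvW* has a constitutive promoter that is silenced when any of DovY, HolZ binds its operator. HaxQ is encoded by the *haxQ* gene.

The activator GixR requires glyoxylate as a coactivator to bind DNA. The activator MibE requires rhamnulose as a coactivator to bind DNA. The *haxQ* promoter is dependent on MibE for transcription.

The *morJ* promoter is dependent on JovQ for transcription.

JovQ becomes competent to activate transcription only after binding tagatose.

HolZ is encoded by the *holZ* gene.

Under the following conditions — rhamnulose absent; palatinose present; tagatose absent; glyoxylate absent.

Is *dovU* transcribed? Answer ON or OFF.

OFF

Glyoxylate is absent, so GixR is inactive.
Palatinose is present, so DovY is active.
Tagatose is absent, so JovQ is inactive.
Required activator JovQ is absent, so *morJ* is not transcribed.
So MorJ is not produced.
With no repressor bound, *holZ* is transcribed.
So HolZ is produced and active.
With repressor DovY bound, *orvW* is not transcribed.
So OrvW is not produced.
Rhamnulose is absent, so MibE is inactive.
Required activator MibE is absent, so *haxQ* is not transcribed.
So HaxQ is not produced.
Required activator GixR is absent, so *dovU* is not transcribed.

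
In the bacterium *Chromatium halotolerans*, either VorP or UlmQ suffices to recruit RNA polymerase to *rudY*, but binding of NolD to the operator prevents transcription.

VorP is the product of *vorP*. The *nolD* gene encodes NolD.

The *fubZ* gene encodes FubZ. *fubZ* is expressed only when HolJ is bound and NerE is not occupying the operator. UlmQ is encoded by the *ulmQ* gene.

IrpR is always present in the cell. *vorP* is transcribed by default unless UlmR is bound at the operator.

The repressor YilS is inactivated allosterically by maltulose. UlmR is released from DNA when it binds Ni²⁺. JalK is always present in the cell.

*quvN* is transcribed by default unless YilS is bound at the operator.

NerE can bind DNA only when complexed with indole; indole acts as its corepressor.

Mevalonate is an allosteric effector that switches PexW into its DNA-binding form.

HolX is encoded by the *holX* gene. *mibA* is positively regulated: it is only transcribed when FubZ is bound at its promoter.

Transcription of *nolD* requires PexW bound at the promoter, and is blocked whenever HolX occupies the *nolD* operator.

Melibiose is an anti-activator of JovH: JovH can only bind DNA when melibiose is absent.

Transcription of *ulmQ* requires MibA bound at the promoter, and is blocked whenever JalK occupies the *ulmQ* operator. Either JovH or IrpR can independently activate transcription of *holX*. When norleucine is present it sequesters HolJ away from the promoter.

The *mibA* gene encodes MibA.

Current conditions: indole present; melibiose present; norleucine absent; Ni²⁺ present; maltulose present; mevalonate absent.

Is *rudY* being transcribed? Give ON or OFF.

Ni²⁺ is present, so UlmR is inactive.
With no repressor bound, *vorP* is transcribed.
So VorP is produced and active.
Mevalonate is absent, so PexW is inactive.
Melibiose is present, so JovH is inactive.
IrpR is produced constitutively and is active.
Activator IrpR is present, so *holX* is transcribed.
So HolX is produced and active.
With repressor HolX bound, *nolD* is not transcribed.
So NolD is not produced.
JalK is produced constitutively and is active.
Norleucine is absent, so HolJ is active.
Indole is present, so NerE is active.
With repressor NerE bound, *fubZ* is not transcribed.
So FubZ is not produced.
Required activator FubZ is absent, so *mibA* is not transcribed.
So MibA is not produced.
With repressor JalK bound, *ulmQ* is not transcribed.
So UlmQ is not produced.
Activator VorP is present, so *rudY* is transcribed.

ON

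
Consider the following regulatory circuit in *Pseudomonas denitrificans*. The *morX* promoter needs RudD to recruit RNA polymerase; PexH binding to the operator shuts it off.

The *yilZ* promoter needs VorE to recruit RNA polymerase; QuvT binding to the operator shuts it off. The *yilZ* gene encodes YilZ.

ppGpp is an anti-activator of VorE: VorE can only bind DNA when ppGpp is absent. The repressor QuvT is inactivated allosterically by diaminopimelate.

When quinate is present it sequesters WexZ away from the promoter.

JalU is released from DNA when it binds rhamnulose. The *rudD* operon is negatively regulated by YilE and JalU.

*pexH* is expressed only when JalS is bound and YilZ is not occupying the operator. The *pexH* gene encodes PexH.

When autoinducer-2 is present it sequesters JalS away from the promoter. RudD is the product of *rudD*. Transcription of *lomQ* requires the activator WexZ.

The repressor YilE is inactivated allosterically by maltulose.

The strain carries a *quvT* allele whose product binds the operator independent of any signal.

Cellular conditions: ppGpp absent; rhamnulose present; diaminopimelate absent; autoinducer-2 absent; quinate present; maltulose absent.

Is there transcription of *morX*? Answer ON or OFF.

Maltulose is absent, so YilE is active.
Rhamnulose is present, so JalU is inactive.
With repressor YilE bound, *rudD* is not transcribed.
So RudD is not produced.
QuvT is constitutively active in this strain.
ppGpp is absent, so VorE is active.
With repressor QuvT bound, *yilZ* is not transcribed.
So YilZ is not produced.
Autoinducer-2 is absent, so JalS is active.
No repressor is bound and JalS is active, so *pexH* is transcribed.
So PexH is produced and active.
With repressor PexH bound, *morX* is not transcribed.

OFF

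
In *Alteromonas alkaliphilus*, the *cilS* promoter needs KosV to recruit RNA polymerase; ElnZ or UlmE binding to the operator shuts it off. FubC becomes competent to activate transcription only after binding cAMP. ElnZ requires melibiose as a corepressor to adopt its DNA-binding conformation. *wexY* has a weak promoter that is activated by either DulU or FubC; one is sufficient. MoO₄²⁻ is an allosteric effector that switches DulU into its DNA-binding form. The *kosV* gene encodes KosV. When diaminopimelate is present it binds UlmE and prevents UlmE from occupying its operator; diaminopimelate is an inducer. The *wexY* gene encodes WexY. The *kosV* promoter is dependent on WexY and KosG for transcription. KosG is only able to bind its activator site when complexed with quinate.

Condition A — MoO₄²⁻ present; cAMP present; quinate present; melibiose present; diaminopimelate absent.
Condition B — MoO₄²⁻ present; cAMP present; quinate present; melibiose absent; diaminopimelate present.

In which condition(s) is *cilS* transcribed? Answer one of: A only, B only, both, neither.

Condition A:
MoO₄²⁻ is present, so DulU is active.
cAMP is present, so FubC is active.
Activator DulU is present, so *wexY* is transcribed.
So WexY is produced and active.
Quinate is present, so KosG is active.
No repressor is bound and WexY and KosG are active, so *kosV* is transcribed.
So KosV is produced and active.
Melibiose is present, so ElnZ is active.
Diaminopimelate is absent, so UlmE is active.
With repressor ElnZ bound, *cilS* is not transcribed.
→ *cilS* is OFF in A.
Condition B:
MoO₄²⁻ is present, so DulU is active.
cAMP is present, so FubC is active.
Activator DulU is present, so *wexY* is transcribed.
So WexY is produced and active.
Quinate is present, so KosG is active.
No repressor is bound and WexY and KosG are active, so *kosV* is transcribed.
So KosV is produced and active.
Melibiose is absent, so ElnZ is inactive.
Diaminopimelate is present, so UlmE is inactive.
No repressor is bound and KosV is active, so *cilS* is transcribed.
→ *cilS* is ON in B.

B only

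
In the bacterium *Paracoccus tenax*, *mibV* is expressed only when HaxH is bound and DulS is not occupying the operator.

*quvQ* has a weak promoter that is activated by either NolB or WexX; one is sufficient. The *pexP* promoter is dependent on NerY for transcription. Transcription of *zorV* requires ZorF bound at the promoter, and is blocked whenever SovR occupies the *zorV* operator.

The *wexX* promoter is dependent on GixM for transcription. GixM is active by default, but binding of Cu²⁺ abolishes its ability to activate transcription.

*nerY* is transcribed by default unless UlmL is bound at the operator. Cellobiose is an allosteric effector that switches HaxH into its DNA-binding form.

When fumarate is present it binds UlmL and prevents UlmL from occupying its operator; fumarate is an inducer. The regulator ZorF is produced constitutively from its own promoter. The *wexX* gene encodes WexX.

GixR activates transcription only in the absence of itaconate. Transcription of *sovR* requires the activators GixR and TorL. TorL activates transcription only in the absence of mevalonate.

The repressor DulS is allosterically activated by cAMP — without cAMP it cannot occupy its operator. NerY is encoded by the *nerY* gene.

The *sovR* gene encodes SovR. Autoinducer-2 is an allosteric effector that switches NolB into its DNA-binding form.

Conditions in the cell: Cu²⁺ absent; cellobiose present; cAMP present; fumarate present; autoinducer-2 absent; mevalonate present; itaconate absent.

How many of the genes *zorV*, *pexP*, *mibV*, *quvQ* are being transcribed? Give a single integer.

ZorF is produced constitutively and is active.
Itaconate is absent, so GixR is active.
Mevalonate is present, so TorL is inactive.
Required activator TorL is absent, so *sovR* is not transcribed.
So SovR is not produced.
No repressor is bound and ZorF is active, so *zorV* is transcribed.
→ *zorV* is ON.
Fumarate is present, so UlmL is inactive.
With no repressor bound, *nerY* is transcribed.
So NerY is produced and active.
No repressor is bound and NerY is active, so *pexP* is transcribed.
→ *pexP* is ON.
Cellobiose is present, so HaxH is active.
cAMP is present, so DulS is active.
With repressor DulS bound, *mibV* is not transcribed.
→ *mibV* is OFF.
Autoinducer-2 is absent, so NolB is inactive.
Cu²⁺ is absent, so GixM is active.
No repressor is bound and GixM is active, so *wexX* is transcribed.
So WexX is produced and active.
Activator WexX is present, so *quvQ* is transcribed.
→ *quvQ* is ON.
3 of the 4 genes are transcribed.

3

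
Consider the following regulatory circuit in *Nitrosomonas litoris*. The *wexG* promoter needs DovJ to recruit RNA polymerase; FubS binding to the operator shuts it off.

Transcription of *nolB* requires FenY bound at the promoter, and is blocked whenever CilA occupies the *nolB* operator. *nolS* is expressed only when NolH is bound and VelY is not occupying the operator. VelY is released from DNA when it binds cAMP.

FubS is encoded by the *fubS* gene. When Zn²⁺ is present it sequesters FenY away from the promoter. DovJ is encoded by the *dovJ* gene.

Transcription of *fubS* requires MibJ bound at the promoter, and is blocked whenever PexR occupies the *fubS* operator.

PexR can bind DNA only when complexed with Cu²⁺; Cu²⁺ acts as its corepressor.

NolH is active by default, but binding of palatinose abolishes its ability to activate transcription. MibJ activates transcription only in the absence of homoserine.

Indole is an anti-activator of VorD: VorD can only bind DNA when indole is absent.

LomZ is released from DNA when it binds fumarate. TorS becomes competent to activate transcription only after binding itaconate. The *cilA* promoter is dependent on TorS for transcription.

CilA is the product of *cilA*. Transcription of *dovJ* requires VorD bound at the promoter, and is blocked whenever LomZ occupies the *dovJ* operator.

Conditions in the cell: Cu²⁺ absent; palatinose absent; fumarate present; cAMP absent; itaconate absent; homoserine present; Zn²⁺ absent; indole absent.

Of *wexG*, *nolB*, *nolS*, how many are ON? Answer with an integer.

Indole is absent, so VorD is active.
Fumarate is present, so LomZ is inactive.
No repressor is bound and VorD is active, so *dovJ* is transcribed.
So DovJ is produced and active.
Homoserine is present, so MibJ is inactive.
Cu²⁺ is absent, so PexR is inactive.
Required activator MibJ is absent, so *fubS* is not transcribed.
So FubS is not produced.
No repressor is bound and DovJ is active, so *wexG* is transcribed.
→ *wexG* is ON.
Itaconate is absent, so TorS is inactive.
Required activator TorS is absent, so *cilA* is not transcribed.
So CilA is not produced.
Zn²⁺ is absent, so FenY is active.
No repressor is bound and FenY is active, so *nolB* is transcribed.
→ *nolB* is ON.
cAMP is absent, so VelY is active.
Palatinose is absent, so NolH is active.
With repressor VelY bound, *nolS* is not transcribed.
→ *nolS* is OFF.
2 of the 3 genes are transcribed.

2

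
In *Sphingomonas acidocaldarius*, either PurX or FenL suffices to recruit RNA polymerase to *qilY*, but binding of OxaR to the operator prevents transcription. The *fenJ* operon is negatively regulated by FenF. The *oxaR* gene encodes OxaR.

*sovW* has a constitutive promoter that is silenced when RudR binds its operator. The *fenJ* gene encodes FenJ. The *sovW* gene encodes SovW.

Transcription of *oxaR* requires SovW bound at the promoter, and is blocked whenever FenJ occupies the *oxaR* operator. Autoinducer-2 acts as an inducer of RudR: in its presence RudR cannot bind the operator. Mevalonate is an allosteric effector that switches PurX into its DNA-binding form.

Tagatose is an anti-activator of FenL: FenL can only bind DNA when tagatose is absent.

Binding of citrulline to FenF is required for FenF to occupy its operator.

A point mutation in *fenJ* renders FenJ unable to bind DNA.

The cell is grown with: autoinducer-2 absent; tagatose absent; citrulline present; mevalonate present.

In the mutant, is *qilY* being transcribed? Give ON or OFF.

ON

Autoinducer-2 is absent, so RudR is active.
With repressor RudR bound, *sovW* is not transcribed.
So SovW is not produced.
FenJ is non-functional in this strain, so it has no effect.
Required activator SovW is absent, so *oxaR* is not transcribed.
So OxaR is not produced.
Mevalonate is present, so PurX is active.
Tagatose is absent, so FenL is active.
Activator PurX is present, so *qilY* is transcribed.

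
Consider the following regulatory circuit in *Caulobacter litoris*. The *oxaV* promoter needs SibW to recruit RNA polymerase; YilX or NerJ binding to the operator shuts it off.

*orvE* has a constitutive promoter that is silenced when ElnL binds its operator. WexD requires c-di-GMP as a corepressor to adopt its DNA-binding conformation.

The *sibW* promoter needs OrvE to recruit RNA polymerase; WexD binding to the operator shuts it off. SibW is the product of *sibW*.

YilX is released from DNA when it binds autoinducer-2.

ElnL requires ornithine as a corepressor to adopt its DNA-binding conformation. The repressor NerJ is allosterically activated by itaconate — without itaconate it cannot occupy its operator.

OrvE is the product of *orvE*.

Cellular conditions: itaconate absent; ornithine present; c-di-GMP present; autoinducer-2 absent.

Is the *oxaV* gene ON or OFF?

Autoinducer-2 is absent, so YilX is active.
Itaconate is absent, so NerJ is inactive.
Ornithine is present, so ElnL is active.
With repressor ElnL bound, *orvE* is not transcribed.
So OrvE is not produced.
c-di-GMP is present, so WexD is active.
With repressor WexD bound, *sibW* is not transcribed.
So SibW is not produced.
With repressor YilX bound, *oxaV* is not transcribed.

OFF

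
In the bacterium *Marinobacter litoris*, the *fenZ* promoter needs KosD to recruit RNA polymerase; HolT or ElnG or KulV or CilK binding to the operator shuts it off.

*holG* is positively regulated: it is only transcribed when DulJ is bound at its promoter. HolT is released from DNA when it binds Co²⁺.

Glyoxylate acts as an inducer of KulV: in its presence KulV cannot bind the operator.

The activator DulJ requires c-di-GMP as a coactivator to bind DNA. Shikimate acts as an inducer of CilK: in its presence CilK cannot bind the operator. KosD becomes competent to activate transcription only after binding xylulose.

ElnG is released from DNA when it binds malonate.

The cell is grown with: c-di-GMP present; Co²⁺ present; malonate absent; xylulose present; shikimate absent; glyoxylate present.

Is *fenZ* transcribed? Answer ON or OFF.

Co²⁺ is present, so HolT is inactive.
Malonate is absent, so ElnG is active.
Xylulose is present, so KosD is active.
Glyoxylate is present, so KulV is inactive.
Shikimate is absent, so CilK is active.
With repressor ElnG bound, *fenZ* is not transcribed.

OFF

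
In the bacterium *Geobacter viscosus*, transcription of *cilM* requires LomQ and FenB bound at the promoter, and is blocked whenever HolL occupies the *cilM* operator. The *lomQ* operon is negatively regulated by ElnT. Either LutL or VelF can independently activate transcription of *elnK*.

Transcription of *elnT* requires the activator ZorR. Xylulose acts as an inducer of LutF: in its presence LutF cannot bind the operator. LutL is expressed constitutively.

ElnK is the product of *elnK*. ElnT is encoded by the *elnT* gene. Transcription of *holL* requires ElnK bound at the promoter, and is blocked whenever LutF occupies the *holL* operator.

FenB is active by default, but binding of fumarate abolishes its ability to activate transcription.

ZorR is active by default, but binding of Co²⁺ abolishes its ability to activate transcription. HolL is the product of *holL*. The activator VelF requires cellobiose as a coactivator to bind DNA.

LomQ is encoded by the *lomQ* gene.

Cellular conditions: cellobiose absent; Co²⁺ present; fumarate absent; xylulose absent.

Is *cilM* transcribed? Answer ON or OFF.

ON

Co²⁺ is present, so ZorR is inactive.
Required activator ZorR is absent, so *elnT* is not transcribed.
So ElnT is not produced.
With no repressor bound, *lomQ* is transcribed.
So LomQ is produced and active.
Fumarate is absent, so FenB is active.
LutL is produced constitutively and is active.
Cellobiose is absent, so VelF is inactive.
Activator LutL is present, so *elnK* is transcribed.
So ElnK is produced and active.
Xylulose is absent, so LutF is active.
With repressor LutF bound, *holL* is not transcribed.
So HolL is not produced.
No repressor is bound and LomQ and FenB are active, so *cilM* is transcribed.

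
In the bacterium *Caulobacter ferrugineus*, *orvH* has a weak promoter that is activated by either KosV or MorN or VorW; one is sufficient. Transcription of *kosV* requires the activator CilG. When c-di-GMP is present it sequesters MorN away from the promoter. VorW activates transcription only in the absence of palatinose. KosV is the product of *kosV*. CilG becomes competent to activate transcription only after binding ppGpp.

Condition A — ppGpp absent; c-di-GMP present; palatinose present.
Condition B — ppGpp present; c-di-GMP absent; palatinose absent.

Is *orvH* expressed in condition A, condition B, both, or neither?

B only

Condition A:
ppGpp is absent, so CilG is inactive.
Required activator CilG is absent, so *kosV* is not transcribed.
So KosV is not produced.
c-di-GMP is present, so MorN is inactive.
Palatinose is present, so VorW is inactive.
No activator is available at the *orvH* promoter, so *orvH* is not transcribed.
→ *orvH* is OFF in A.
Condition B:
ppGpp is present, so CilG is active.
No repressor is bound and CilG is active, so *kosV* is transcribed.
So KosV is produced and active.
c-di-GMP is absent, so MorN is active.
Palatinose is absent, so VorW is active.
Activator KosV is present, so *orvH* is transcribed.
→ *orvH* is ON in B.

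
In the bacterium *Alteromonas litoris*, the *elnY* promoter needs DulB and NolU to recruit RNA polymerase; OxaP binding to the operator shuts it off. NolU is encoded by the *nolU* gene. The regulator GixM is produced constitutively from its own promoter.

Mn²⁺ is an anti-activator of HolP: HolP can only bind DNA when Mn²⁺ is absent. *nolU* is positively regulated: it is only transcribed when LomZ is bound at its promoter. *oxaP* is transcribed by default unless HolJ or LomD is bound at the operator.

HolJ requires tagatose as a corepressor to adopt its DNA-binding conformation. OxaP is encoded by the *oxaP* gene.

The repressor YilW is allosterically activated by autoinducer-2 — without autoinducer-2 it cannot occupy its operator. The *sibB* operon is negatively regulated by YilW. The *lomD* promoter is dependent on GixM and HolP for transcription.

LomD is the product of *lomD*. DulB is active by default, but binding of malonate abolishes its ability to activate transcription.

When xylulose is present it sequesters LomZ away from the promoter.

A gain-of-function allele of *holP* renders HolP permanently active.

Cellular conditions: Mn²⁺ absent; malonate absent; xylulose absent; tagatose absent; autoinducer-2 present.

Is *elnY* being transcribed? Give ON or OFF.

Tagatose is absent, so HolJ is inactive.
GixM is produced constitutively and is active.
HolP is constitutively active in this strain.
No repressor is bound and GixM and HolP are active, so *lomD* is transcribed.
So LomD is produced and active.
With repressor LomD bound, *oxaP* is not transcribed.
So OxaP is not produced.
Malonate is absent, so DulB is active.
Xylulose is absent, so LomZ is active.
No repressor is bound and LomZ is active, so *nolU* is transcribed.
So NolU is produced and active.
No repressor is bound and DulB and NolU are active, so *elnY* is transcribed.

ON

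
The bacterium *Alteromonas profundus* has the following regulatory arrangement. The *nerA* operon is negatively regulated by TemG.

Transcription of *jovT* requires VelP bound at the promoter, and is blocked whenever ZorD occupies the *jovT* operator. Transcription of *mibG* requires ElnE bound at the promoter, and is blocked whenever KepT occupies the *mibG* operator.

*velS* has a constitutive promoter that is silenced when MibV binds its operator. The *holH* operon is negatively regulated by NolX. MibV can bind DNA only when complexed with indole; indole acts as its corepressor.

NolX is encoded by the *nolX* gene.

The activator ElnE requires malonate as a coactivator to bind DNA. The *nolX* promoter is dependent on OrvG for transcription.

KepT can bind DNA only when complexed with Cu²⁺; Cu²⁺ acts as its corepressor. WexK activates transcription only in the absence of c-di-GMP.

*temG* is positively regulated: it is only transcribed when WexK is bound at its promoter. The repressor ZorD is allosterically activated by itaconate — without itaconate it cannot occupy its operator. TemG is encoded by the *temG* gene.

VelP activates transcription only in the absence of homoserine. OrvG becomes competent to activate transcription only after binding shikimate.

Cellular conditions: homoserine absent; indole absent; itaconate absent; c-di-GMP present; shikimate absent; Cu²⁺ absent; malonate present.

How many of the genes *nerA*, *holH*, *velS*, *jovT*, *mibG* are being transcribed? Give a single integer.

5

c-di-GMP is present, so WexK is inactive.
Required activator WexK is absent, so *temG* is not transcribed.
So TemG is not produced.
With no repressor bound, *nerA* is transcribed.
→ *nerA* is ON.
Shikimate is absent, so OrvG is inactive.
Required activator OrvG is absent, so *nolX* is not transcribed.
So NolX is not produced.
With no repressor bound, *holH* is transcribed.
→ *holH* is ON.
Indole is absent, so MibV is inactive.
With no repressor bound, *velS* is transcribed.
→ *velS* is ON.
Homoserine is absent, so VelP is active.
Itaconate is absent, so ZorD is inactive.
No repressor is bound and VelP is active, so *jovT* is transcribed.
→ *jovT* is ON.
Cu²⁺ is absent, so KepT is inactive.
Malonate is present, so ElnE is active.
No repressor is bound and ElnE is active, so *mibG* is transcribed.
→ *mibG* is ON.
5 of the 5 genes are transcribed.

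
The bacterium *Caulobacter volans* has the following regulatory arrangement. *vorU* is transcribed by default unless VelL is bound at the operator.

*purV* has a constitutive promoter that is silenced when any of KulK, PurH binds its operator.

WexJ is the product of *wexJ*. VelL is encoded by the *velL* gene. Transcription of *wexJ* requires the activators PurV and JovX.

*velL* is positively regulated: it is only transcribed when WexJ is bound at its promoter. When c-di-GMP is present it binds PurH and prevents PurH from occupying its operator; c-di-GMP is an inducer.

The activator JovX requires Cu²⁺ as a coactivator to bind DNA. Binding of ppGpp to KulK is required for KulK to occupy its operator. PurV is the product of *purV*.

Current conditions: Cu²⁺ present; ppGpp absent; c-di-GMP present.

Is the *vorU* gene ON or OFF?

OFF

ppGpp is absent, so KulK is inactive.
c-di-GMP is present, so PurH is inactive.
With no repressor bound, *purV* is transcribed.
So PurV is produced and active.
Cu²⁺ is present, so JovX is active.
No repressor is bound and PurV and JovX are active, so *wexJ* is transcribed.
So WexJ is produced and active.
No repressor is bound and WexJ is active, so *velL* is transcribed.
So VelL is produced and active.
With repressor VelL bound, *vorU* is not transcribed.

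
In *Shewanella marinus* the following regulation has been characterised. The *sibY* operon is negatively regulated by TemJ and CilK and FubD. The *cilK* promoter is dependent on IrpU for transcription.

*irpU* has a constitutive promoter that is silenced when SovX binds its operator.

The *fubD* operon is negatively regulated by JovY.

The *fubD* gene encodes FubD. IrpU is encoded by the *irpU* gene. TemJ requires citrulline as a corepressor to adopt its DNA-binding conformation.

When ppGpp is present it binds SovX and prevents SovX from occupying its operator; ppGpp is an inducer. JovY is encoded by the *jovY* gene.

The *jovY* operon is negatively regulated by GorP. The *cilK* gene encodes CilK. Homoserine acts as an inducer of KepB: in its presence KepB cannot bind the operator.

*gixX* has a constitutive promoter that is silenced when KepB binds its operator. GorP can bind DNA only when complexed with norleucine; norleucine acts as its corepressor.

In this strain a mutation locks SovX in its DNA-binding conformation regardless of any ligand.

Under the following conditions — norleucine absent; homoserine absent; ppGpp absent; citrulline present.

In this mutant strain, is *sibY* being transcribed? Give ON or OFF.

Citrulline is present, so TemJ is active.
SovX is constitutively active in this strain.
With repressor SovX bound, *irpU* is not transcribed.
So IrpU is not produced.
Required activator IrpU is absent, so *cilK* is not transcribed.
So CilK is not produced.
Norleucine is absent, so GorP is inactive.
With no repressor bound, *jovY* is transcribed.
So JovY is produced and active.
With repressor JovY bound, *fubD* is not transcribed.
So FubD is not produced.
With repressor TemJ bound, *sibY* is not transcribed.

OFF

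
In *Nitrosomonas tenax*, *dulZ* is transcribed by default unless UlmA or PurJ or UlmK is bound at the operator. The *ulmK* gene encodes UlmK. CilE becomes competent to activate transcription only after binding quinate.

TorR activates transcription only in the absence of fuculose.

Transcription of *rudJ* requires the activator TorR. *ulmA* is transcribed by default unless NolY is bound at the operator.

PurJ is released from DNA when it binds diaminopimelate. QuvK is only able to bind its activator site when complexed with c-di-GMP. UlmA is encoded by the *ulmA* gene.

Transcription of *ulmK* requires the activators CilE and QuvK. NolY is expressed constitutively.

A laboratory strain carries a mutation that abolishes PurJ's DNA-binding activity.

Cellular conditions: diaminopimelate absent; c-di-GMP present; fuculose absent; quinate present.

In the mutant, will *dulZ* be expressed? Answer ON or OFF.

NolY is produced constitutively and is active.
With repressor NolY bound, *ulmA* is not transcribed.
So UlmA is not produced.
PurJ is non-functional in this strain, so it has no effect.
Quinate is present, so CilE is active.
c-di-GMP is present, so QuvK is active.
No repressor is bound and CilE and QuvK are active, so *ulmK* is transcribed.
So UlmK is produced and active.
With repressor UlmK bound, *dulZ* is not transcribed.

OFF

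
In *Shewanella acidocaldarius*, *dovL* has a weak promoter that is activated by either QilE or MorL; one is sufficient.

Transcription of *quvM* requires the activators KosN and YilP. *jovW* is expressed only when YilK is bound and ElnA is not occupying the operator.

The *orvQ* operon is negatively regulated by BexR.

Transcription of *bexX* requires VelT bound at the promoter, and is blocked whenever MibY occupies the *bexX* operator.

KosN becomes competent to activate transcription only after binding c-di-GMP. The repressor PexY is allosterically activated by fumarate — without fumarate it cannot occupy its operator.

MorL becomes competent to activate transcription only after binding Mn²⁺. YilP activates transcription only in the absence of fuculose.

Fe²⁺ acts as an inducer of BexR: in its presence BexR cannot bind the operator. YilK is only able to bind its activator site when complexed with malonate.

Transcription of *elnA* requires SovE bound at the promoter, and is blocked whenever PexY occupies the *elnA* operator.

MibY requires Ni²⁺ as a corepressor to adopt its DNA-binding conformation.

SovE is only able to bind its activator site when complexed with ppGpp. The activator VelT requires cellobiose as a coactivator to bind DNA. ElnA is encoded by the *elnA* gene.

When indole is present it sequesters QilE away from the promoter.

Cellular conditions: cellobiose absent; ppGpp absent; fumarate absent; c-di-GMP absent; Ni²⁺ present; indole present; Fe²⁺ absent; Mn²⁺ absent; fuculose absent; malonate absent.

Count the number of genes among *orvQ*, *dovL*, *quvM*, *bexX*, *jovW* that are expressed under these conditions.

0

Fe²⁺ is absent, so BexR is active.
With repressor BexR bound, *orvQ* is not transcribed.
→ *orvQ* is OFF.
Indole is present, so QilE is inactive.
Mn²⁺ is absent, so MorL is inactive.
No activator is available at the *dovL* promoter, so *dovL* is not transcribed.
→ *dovL* is OFF.
c-di-GMP is absent, so KosN is inactive.
Fuculose is absent, so YilP is active.
Required activator KosN is absent, so *quvM* is not transcribed.
→ *quvM* is OFF.
Cellobiose is absent, so VelT is inactive.
Ni²⁺ is present, so MibY is active.
With repressor MibY bound, *bexX* is not transcribed.
→ *bexX* is OFF.
Fumarate is absent, so PexY is inactive.
ppGpp is absent, so SovE is inactive.
Required activator SovE is absent, so *elnA* is not transcribed.
So ElnA is not produced.
Malonate is absent, so YilK is inactive.
Required activator YilK is absent, so *jovW* is not transcribed.
→ *jovW* is OFF.
0 of the 5 genes are transcribed.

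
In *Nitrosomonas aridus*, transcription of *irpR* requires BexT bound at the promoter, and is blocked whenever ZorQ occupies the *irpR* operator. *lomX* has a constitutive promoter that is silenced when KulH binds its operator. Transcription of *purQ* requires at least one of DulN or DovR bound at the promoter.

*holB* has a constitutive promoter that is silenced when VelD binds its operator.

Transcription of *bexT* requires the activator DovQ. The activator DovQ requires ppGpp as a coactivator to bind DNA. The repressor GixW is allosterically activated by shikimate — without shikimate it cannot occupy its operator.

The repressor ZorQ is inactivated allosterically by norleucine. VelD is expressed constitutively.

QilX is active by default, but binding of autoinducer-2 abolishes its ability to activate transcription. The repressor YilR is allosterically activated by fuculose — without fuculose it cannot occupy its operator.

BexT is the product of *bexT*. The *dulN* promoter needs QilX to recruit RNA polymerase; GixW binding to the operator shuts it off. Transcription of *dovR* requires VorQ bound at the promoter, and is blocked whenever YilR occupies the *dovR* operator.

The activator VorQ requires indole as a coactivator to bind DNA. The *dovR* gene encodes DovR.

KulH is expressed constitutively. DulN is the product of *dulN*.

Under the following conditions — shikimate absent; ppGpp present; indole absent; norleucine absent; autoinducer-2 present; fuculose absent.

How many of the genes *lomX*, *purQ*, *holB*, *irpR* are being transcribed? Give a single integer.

0

KulH is produced constitutively and is active.
With repressor KulH bound, *lomX* is not transcribed.
→ *lomX* is OFF.
Autoinducer-2 is present, so QilX is inactive.
Shikimate is absent, so GixW is inactive.
Required activator QilX is absent, so *dulN* is not transcribed.
So DulN is not produced.
Fuculose is absent, so YilR is inactive.
Indole is absent, so VorQ is inactive.
Required activator VorQ is absent, so *dovR* is not transcribed.
So DovR is not produced.
No activator is available at the *purQ* promoter, so *purQ* is not transcribed.
→ *purQ* is OFF.
VelD is produced constitutively and is active.
With repressor VelD bound, *holB* is not transcribed.
→ *holB* is OFF.
Norleucine is absent, so ZorQ is active.
ppGpp is present, so DovQ is active.
No repressor is bound and DovQ is active, so *bexT* is transcribed.
So BexT is produced and active.
With repressor ZorQ bound, *irpR* is not transcribed.
→ *irpR* is OFF.
0 of the 4 genes are transcribed.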